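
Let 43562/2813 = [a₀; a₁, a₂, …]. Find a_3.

3

43562 = 15·2813 + 1367   →  a_0 = 15
2813 = 2·1367 + 79   →  a_1 = 2
1367 = 17·79 + 24   →  a_2 = 17
79 = 3·24 + 7   →  a_3 = 3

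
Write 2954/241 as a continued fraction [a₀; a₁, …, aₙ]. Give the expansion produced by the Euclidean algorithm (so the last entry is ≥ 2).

2954 = 12·241 + 62
241 = 3·62 + 55
62 = 1·55 + 7
55 = 7·7 + 6
7 = 1·6 + 1
6 = 6·1 + 0  (stop)
So 2954/241 = [12; 3, 1, 7, 1, 6].

[12; 3, 1, 7, 1, 6]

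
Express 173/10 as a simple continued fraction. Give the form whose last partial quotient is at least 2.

173 = 17×10 + 3
10 = 3×3 + 1
3 = 3×1 + 0  (stop)
So 173/10 = [17; 3, 3].

[17; 3, 3]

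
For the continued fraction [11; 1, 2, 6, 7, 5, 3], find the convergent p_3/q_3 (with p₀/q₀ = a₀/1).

222/19

Using pₖ = aₖpₖ₋₁ + pₖ₋₂, qₖ = aₖqₖ₋₁ + qₖ₋₂ (with p₋₁=1, p₋₂=0, q₋₁=0, q₋₂=1):
  k=0: a=11, p=11, q=1
  k=1: a=1, p=12, q=1
  k=2: a=2, p=35, q=3
  k=3: a=6, p=222, q=19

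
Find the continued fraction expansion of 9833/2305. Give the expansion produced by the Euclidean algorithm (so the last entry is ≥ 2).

9833 = 4*2305 + 613
2305 = 3*613 + 466
613 = 1*466 + 147
466 = 3*147 + 25
147 = 5*25 + 22
25 = 1*22 + 3
22 = 7*3 + 1
3 = 3*1 + 0  (stop)
So 9833/2305 = [4; 3, 1, 3, 5, 1, 7, 3].

[4; 3, 1, 3, 5, 1, 7, 3]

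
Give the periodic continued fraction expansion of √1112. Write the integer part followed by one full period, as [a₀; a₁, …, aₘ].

[33; 2, 1, 7, 1, 2, 66]

a₀ = ⌊√1112⌋ = 33.
With m₀=0, d₀=1 and mₖ₊₁ = dₖaₖ − mₖ, dₖ₊₁ = (n − mₖ₊₁²)/dₖ, aₖ₊₁ = ⌊(a₀+mₖ₊₁)/dₖ₊₁⌋:
  k=1: m=33, d=23, a=2
  k=2: m=13, d=41, a=1
  k=3: m=28, d=8, a=7
  k=4: m=28, d=41, a=1
  k=5: m=13, d=23, a=2
  k=6: m=33, d=1, a=66
d=1 and a=2a₀=66 at k=6, so the next step gives (m, d) = (33, 23) again — its k=1 value — and the period has length 6.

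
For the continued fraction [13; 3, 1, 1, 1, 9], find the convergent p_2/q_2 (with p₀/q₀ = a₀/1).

Using pₖ = aₖpₖ₋₁ + pₖ₋₂, qₖ = aₖqₖ₋₁ + qₖ₋₂ (with p₋₁=1, p₋₂=0, q₋₁=0, q₋₂=1):
  k=0: a=13, p=13, q=1
  k=1: a=3, p=40, q=3
  k=2: a=1, p=53, q=4

53/4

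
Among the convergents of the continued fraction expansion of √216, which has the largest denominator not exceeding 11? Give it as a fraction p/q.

√216 = [14; 1, 2, 3, 2, 1, 28, …] (period length 6).
Convergents:
  p_0/q_0 = 14/1
  p_1/q_1 = 15/1
  p_2/q_2 = 44/3
  p_3/q_3 = 147/10
  p_4/q_4 = 338/23
q_3 = 10 ≤ 11 < 23 = q_4, so the answer is 147/10.

147/10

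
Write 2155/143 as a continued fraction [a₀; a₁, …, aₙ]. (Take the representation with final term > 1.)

[15; 14, 3, 3]

2155 = 15*143 + 10
143 = 14*10 + 3
10 = 3*3 + 1
3 = 3*1 + 0  (stop)
So 2155/143 = [15; 14, 3, 3].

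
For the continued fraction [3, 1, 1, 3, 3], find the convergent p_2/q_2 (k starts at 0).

7/2

Using pₖ = aₖpₖ₋₁ + pₖ₋₂, qₖ = aₖqₖ₋₁ + qₖ₋₂ (with p₋₁=1, p₋₂=0, q₋₁=0, q₋₂=1):
  k=0: a=3, p=3, q=1
  k=1: a=1, p=4, q=1
  k=2: a=1, p=7, q=2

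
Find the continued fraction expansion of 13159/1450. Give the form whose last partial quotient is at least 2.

13159 = 9·1450 + 109
1450 = 13·109 + 33
109 = 3·33 + 10
33 = 3·10 + 3
10 = 3·3 + 1
3 = 3·1 + 0  (stop)
So 13159/1450 = [9; 13, 3, 3, 3, 3].

[9; 13, 3, 3, 3, 3]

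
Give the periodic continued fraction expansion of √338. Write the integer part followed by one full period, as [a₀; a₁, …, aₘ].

a₀ = ⌊√338⌋ = 18.

[18; 2, 1, 1, 2, 36]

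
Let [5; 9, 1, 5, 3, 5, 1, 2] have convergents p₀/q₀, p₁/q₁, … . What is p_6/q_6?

6025/1181

Using pₖ = aₖpₖ₋₁ + pₖ₋₂, qₖ = aₖqₖ₋₁ + qₖ₋₂ (with p₋₁=1, p₋₂=0, q₋₁=0, q₋₂=1):
  k=0: a=5, p=5, q=1
  k=1: a=9, p=46, q=9
  k=2: a=1, p=51, q=10
  k=3: a=5, p=301, q=59
  k=4: a=3, p=954, q=187
  k=5: a=5, p=5071, q=994
  k=6: a=1, p=6025, q=1181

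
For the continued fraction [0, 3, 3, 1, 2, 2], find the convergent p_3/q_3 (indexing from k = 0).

Using pₖ = aₖpₖ₋₁ + pₖ₋₂, qₖ = aₖqₖ₋₁ + qₖ₋₂ (with p₋₁=1, p₋₂=0, q₋₁=0, q₋₂=1):
  k=0: a=0, p=0, q=1
  k=1: a=3, p=1, q=3
  k=2: a=3, p=3, q=10
  k=3: a=1, p=4, q=13

4/13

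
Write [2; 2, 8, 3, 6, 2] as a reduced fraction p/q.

Fold from the inside: start with 2/1.
  6 + 1/2 = 13/2
  3 + 2/13 = 41/13
  8 + 13/41 = 341/41
  2 + 41/341 = 723/341
  2 + 341/723 = 1787/723

1787/723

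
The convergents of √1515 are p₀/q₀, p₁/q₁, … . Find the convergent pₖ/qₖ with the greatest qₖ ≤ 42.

√1515 = [38; 1, 11, 1, 76, …] (period length 4).
Convergents:
  p_0/q_0 = 38/1
  p_1/q_1 = 39/1
  p_2/q_2 = 467/12
  p_3/q_3 = 506/13
  p_4/q_4 = 38923/1000
q_3 = 13 ≤ 42 < 1000 = q_4, so the answer is 506/13.

506/13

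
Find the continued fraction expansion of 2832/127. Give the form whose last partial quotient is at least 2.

2832 = 22·127 + 38
127 = 3·38 + 13
38 = 2·13 + 12
13 = 1·12 + 1
12 = 12·1 + 0  (stop)
So 2832/127 = [22; 3, 2, 1, 12].

[22; 3, 2, 1, 12]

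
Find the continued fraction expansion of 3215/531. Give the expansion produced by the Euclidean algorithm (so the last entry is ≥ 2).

3215 = 6×531 + 29
531 = 18×29 + 9
29 = 3×9 + 2
9 = 4×2 + 1
2 = 2×1 + 0  (stop)
So 3215/531 = [6; 18, 3, 4, 2].

[6; 18, 3, 4, 2]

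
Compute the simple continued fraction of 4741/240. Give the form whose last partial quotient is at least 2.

4741 = 19·240 + 181
240 = 1·181 + 59
181 = 3·59 + 4
59 = 14·4 + 3
4 = 1·3 + 1
3 = 3·1 + 0  (stop)
So 4741/240 = [19; 1, 3, 14, 1, 3].

[19; 1, 3, 14, 1, 3]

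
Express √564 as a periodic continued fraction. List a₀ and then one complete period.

[23; 1, 2, 1, 46]

a₀ = ⌊√564⌋ = 23.
With m₀=0, d₀=1 and mₖ₊₁ = dₖaₖ − mₖ, dₖ₊₁ = (n − mₖ₊₁²)/dₖ, aₖ₊₁ = ⌊(a₀+mₖ₊₁)/dₖ₊₁⌋:
  k=1: m=23, d=35, a=1
  k=2: m=12, d=12, a=2
  k=3: m=12, d=35, a=1
  k=4: m=23, d=1, a=46
d=1 and a=2a₀=46 at k=4, so the next step gives (m, d) = (23, 35) again — its k=1 value — and the period has length 4.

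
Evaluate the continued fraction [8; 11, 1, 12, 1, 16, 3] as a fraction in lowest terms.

69909/8648

Fold from the inside: start with 3/1.
  16 + 1/3 = 49/3
  1 + 3/49 = 52/49
  12 + 49/52 = 673/52
  1 + 52/673 = 725/673
  11 + 673/725 = 8648/725
  8 + 725/8648 = 69909/8648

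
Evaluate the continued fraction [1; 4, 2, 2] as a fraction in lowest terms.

Using pₖ = aₖpₖ₋₁ + pₖ₋₂ and qₖ = aₖqₖ₋₁ + qₖ₋₂:
  k=0: a=1, p=1, q=1
  k=1: a=4, p=5, q=4
  k=2: a=2, p=11, q=9
  k=3: a=2, p=27, q=22

27/22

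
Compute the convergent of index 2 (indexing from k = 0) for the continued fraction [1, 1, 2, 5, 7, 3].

5/3

Using pₖ = aₖpₖ₋₁ + pₖ₋₂, qₖ = aₖqₖ₋₁ + qₖ₋₂ (with p₋₁=1, p₋₂=0, q₋₁=0, q₋₂=1):
  k=0: a=1, p=1, q=1
  k=1: a=1, p=2, q=1
  k=2: a=2, p=5, q=3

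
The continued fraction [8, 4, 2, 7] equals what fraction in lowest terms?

551/67

Fold from the inside: start with 7/1.
  2 + 1/7 = 15/7
  4 + 7/15 = 67/15
  8 + 15/67 = 551/67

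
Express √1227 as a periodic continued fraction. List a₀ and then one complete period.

a₀ = ⌊√1227⌋ = 35.

[35; 35, 70]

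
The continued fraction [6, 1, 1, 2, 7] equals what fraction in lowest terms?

244/37

Fold from the inside: start with 7/1.
  2 + 1/7 = 15/7
  1 + 7/15 = 22/15
  1 + 15/22 = 37/22
  6 + 22/37 = 244/37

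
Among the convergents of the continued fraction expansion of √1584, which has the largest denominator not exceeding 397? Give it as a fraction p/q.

√1584 = [39; 1, 3, 1, 78, …] (period length 4).
Convergents:
  p_0/q_0 = 39/1
  p_1/q_1 = 40/1
  p_2/q_2 = 159/4
  p_3/q_3 = 199/5
  p_4/q_4 = 15681/394
  p_5/q_5 = 15880/399
q_4 = 394 ≤ 397 < 399 = q_5, so the answer is 15681/394.

15681/394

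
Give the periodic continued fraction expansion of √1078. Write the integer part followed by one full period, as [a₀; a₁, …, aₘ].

a₀ = ⌊√1078⌋ = 32.
With m₀=0, d₀=1 and mₖ₊₁ = dₖaₖ − mₖ, dₖ₊₁ = (n − mₖ₊₁²)/dₖ, aₖ₊₁ = ⌊(a₀+mₖ₊₁)/dₖ₊₁⌋:
  k=1: m=32, d=54, a=1
  k=2: m=22, d=11, a=4
  k=3: m=22, d=54, a=1
  k=4: m=32, d=1, a=64
d=1 and a=2a₀=64 at k=4, so the next step gives (m, d) = (32, 54) again — its k=1 value — and the period has length 4.

[32; 1, 4, 1, 64]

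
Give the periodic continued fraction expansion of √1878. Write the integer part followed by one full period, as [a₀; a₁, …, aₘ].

[43; 2, 1, 42, 1, 2, 86]

a₀ = ⌊√1878⌋ = 43.
With m₀=0, d₀=1 and mₖ₊₁ = dₖaₖ − mₖ, dₖ₊₁ = (n − mₖ₊₁²)/dₖ, aₖ₊₁ = ⌊(a₀+mₖ₊₁)/dₖ₊₁⌋:
  k=1: m=43, d=29, a=2
  k=2: m=15, d=57, a=1
  k=3: m=42, d=2, a=42
  k=4: m=42, d=57, a=1
  k=5: m=15, d=29, a=2
  k=6: m=43, d=1, a=86
d=1 and a=2a₀=86 at k=6, so the next step gives (m, d) = (43, 29) again — its k=1 value — and the period has length 6.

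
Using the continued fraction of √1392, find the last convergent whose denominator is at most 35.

485/13

√1392 = [37; 3, 4, 3, 74, …] (period length 4).
Convergents:
  p_0/q_0 = 37/1
  p_1/q_1 = 112/3
  p_2/q_2 = 485/13
  p_3/q_3 = 1567/42
q_2 = 13 ≤ 35 < 42 = q_3, so the answer is 485/13.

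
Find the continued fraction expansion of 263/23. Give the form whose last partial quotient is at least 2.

[11; 2, 3, 3]

263 = 11*23 + 10
23 = 2*10 + 3
10 = 3*3 + 1
3 = 3*1 + 0  (stop)
So 263/23 = [11; 2, 3, 3].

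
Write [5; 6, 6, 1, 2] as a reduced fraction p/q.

Using pₖ = aₖpₖ₋₁ + pₖ₋₂ and qₖ = aₖqₖ₋₁ + qₖ₋₂:
  k=0: a=5, p=5, q=1
  k=1: a=6, p=31, q=6
  k=2: a=6, p=191, q=37
  k=3: a=1, p=222, q=43
  k=4: a=2, p=635, q=123

635/123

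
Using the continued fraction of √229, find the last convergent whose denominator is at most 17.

√229 = [15; 7, 1, 1, 7, 30, …] (period length 5).
Convergents:
  p_0/q_0 = 15/1
  p_1/q_1 = 106/7
  p_2/q_2 = 121/8
  p_3/q_3 = 227/15
  p_4/q_4 = 1710/113
q_3 = 15 ≤ 17 < 113 = q_4, so the answer is 227/15.

227/15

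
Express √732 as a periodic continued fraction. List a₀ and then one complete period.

[27; 18, 54]

a₀ = ⌊√732⌋ = 27.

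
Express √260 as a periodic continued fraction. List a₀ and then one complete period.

a₀ = ⌊√260⌋ = 16.
With m₀=0, d₀=1 and mₖ₊₁ = dₖaₖ − mₖ, dₖ₊₁ = (n − mₖ₊₁²)/dₖ, aₖ₊₁ = ⌊(a₀+mₖ₊₁)/dₖ₊₁⌋:
  k=1: m=16, d=4, a=8
  k=2: m=16, d=1, a=32
d=1 and a=2a₀=32 at k=2, so the next step gives (m, d) = (16, 4) again — its k=1 value — and the period has length 2.

[16; 8, 32]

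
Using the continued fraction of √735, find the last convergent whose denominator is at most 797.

13203/487

√735 = [27; 9, 54, …] (period length 2).
Convergents:
  p_0/q_0 = 27/1
  p_1/q_1 = 244/9
  p_2/q_2 = 13203/487
  p_3/q_3 = 119071/4392
q_2 = 487 ≤ 797 < 4392 = q_3, so the answer is 13203/487.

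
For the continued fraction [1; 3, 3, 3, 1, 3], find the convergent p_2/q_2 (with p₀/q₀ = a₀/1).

13/10

Using pₖ = aₖpₖ₋₁ + pₖ₋₂, qₖ = aₖqₖ₋₁ + qₖ₋₂ (with p₋₁=1, p₋₂=0, q₋₁=0, q₋₂=1):
  k=0: a=1, p=1, q=1
  k=1: a=3, p=4, q=3
  k=2: a=3, p=13, q=10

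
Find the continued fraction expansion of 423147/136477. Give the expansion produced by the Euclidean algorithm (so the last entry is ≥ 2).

423147 = 3×136477 + 13716
136477 = 9×13716 + 13033
13716 = 1×13033 + 683
13033 = 19×683 + 56
683 = 12×56 + 11
56 = 5×11 + 1
11 = 11×1 + 0  (stop)
So 423147/136477 = [3; 9, 1, 19, 12, 5, 11].

[3; 9, 1, 19, 12, 5, 11]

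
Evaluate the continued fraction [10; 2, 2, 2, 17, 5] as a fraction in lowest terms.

Using pₖ = aₖpₖ₋₁ + pₖ₋₂ and qₖ = aₖqₖ₋₁ + qₖ₋₂:
  k=0: a=10, p=10, q=1
  k=1: a=2, p=21, q=2
  k=2: a=2, p=52, q=5
  k=3: a=2, p=125, q=12
  k=4: a=17, p=2177, q=209
  k=5: a=5, p=11010, q=1057

11010/1057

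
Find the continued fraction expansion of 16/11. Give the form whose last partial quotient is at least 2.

[1; 2, 5]

16 = 1*11 + 5
11 = 2*5 + 1
5 = 5*1 + 0  (stop)
So 16/11 = [1; 2, 5].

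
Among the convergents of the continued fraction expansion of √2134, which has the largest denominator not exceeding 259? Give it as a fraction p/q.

9701/210

√2134 = [46; 5, 8, 5, 92, …] (period length 4).
Convergents:
  p_0/q_0 = 46/1
  p_1/q_1 = 231/5
  p_2/q_2 = 1894/41
  p_3/q_3 = 9701/210
  p_4/q_4 = 894386/19361
q_3 = 210 ≤ 259 < 19361 = q_4, so the answer is 9701/210.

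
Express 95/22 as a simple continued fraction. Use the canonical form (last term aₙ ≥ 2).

[4; 3, 7]

95 = 4×22 + 7
22 = 3×7 + 1
7 = 7×1 + 0  (stop)
So 95/22 = [4; 3, 7].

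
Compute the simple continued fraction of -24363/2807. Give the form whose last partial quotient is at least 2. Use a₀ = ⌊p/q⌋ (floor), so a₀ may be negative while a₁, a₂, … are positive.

-24363 = -9*2807 + 900
2807 = 3*900 + 107
900 = 8*107 + 44
107 = 2*44 + 19
44 = 2*19 + 6
19 = 3*6 + 1
6 = 6*1 + 0  (stop)
So -24363/2807 = [-9; 3, 8, 2, 2, 3, 6].

[-9; 3, 8, 2, 2, 3, 6]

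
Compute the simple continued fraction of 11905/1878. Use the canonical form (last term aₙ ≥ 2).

11905 = 6×1878 + 637
1878 = 2×637 + 604
637 = 1×604 + 33
604 = 18×33 + 10
33 = 3×10 + 3
10 = 3×3 + 1
3 = 3×1 + 0  (stop)
So 11905/1878 = [6; 2, 1, 18, 3, 3, 3].

[6; 2, 1, 18, 3, 3, 3]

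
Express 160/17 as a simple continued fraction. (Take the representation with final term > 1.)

[9; 2, 2, 3]

160 = 9·17 + 7
17 = 2·7 + 3
7 = 2·3 + 1
3 = 3·1 + 0  (stop)
So 160/17 = [9; 2, 2, 3].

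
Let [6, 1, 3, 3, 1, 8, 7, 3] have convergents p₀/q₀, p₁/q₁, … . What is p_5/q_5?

Using pₖ = aₖpₖ₋₁ + pₖ₋₂, qₖ = aₖqₖ₋₁ + qₖ₋₂ (with p₋₁=1, p₋₂=0, q₋₁=0, q₋₂=1):
  k=0: a=6, p=6, q=1
  k=1: a=1, p=7, q=1
  k=2: a=3, p=27, q=4
  k=3: a=3, p=88, q=13
  k=4: a=1, p=115, q=17
  k=5: a=8, p=1008, q=149

1008/149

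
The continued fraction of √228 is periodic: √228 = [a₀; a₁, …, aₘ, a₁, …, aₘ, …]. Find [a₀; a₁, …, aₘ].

[15; 10, 30]

a₀ = ⌊√228⌋ = 15.
With m₀=0, d₀=1 and mₖ₊₁ = dₖaₖ − mₖ, dₖ₊₁ = (n − mₖ₊₁²)/dₖ, aₖ₊₁ = ⌊(a₀+mₖ₊₁)/dₖ₊₁⌋:
  k=1: m=15, d=3, a=10
  k=2: m=15, d=1, a=30
d=1 and a=2a₀=30 at k=2, so the next step gives (m, d) = (15, 3) again — its k=1 value — and the period has length 2.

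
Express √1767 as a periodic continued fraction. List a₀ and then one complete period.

[42; 28, 84]

a₀ = ⌊√1767⌋ = 42.
With m₀=0, d₀=1 and mₖ₊₁ = dₖaₖ − mₖ, dₖ₊₁ = (n − mₖ₊₁²)/dₖ, aₖ₊₁ = ⌊(a₀+mₖ₊₁)/dₖ₊₁⌋:
  k=1: m=42, d=3, a=28
  k=2: m=42, d=1, a=84
d=1 and a=2a₀=84 at k=2, so the next step gives (m, d) = (42, 3) again — its k=1 value — and the period has length 2.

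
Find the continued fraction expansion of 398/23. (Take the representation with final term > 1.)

398 = 17×23 + 7
23 = 3×7 + 2
7 = 3×2 + 1
2 = 2×1 + 0  (stop)
So 398/23 = [17; 3, 3, 2].

[17; 3, 3, 2]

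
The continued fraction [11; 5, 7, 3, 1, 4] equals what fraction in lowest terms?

Fold from the inside: start with 4/1.
  1 + 1/4 = 5/4
  3 + 4/5 = 19/5
  7 + 5/19 = 138/19
  5 + 19/138 = 709/138
  11 + 138/709 = 7937/709

7937/709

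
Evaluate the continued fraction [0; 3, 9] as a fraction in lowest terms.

9/28

Fold from the inside: start with 9/1.
  3 + 1/9 = 28/9
  0 + 9/28 = 9/28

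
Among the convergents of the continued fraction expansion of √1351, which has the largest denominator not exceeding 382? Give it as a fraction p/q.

6175/168

√1351 = [36; 1, 3, 10, 3, 1, 72, …] (period length 6).
Convergents:
  p_0/q_0 = 36/1
  p_1/q_1 = 37/1
  p_2/q_2 = 147/4
  p_3/q_3 = 1507/41
  p_4/q_4 = 4668/127
  p_5/q_5 = 6175/168
  p_6/q_6 = 449268/12223
q_5 = 168 ≤ 382 < 12223 = q_6, so the answer is 6175/168.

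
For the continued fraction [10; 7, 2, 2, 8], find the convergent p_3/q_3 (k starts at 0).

375/37

Using pₖ = aₖpₖ₋₁ + pₖ₋₂, qₖ = aₖqₖ₋₁ + qₖ₋₂ (with p₋₁=1, p₋₂=0, q₋₁=0, q₋₂=1):
  k=0: a=10, p=10, q=1
  k=1: a=7, p=71, q=7
  k=2: a=2, p=152, q=15
  k=3: a=2, p=375, q=37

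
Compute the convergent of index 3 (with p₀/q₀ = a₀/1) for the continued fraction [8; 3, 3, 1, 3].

Using pₖ = aₖpₖ₋₁ + pₖ₋₂, qₖ = aₖqₖ₋₁ + qₖ₋₂ (with p₋₁=1, p₋₂=0, q₋₁=0, q₋₂=1):
  k=0: a=8, p=8, q=1
  k=1: a=3, p=25, q=3
  k=2: a=3, p=83, q=10
  k=3: a=1, p=108, q=13

108/13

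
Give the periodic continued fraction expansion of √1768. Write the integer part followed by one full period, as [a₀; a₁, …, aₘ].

[42; 21, 84]

a₀ = ⌊√1768⌋ = 42.
With m₀=0, d₀=1 and mₖ₊₁ = dₖaₖ − mₖ, dₖ₊₁ = (n − mₖ₊₁²)/dₖ, aₖ₊₁ = ⌊(a₀+mₖ₊₁)/dₖ₊₁⌋:
  k=1: m=42, d=4, a=21
  k=2: m=42, d=1, a=84
d=1 and a=2a₀=84 at k=2, so the next step gives (m, d) = (42, 4) again — its k=1 value — and the period has length 2.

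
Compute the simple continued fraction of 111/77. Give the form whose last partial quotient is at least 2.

[1; 2, 3, 1, 3, 2]

111 = 1*77 + 34
77 = 2*34 + 9
34 = 3*9 + 7
9 = 1*7 + 2
7 = 3*2 + 1
2 = 2*1 + 0  (stop)
So 111/77 = [1; 2, 3, 1, 3, 2].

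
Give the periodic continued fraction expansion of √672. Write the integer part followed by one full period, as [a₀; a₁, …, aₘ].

[25; 1, 11, 1, 50]

a₀ = ⌊√672⌋ = 25.
With m₀=0, d₀=1 and mₖ₊₁ = dₖaₖ − mₖ, dₖ₊₁ = (n − mₖ₊₁²)/dₖ, aₖ₊₁ = ⌊(a₀+mₖ₊₁)/dₖ₊₁⌋:
  k=1: m=25, d=47, a=1
  k=2: m=22, d=4, a=11
  k=3: m=22, d=47, a=1
  k=4: m=25, d=1, a=50
d=1 and a=2a₀=50 at k=4, so the next step gives (m, d) = (25, 47) again — its k=1 value — and the period has length 4.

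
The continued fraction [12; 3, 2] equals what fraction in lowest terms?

86/7

Using pₖ = aₖpₖ₋₁ + pₖ₋₂ and qₖ = aₖqₖ₋₁ + qₖ₋₂:
  k=0: a=12, p=12, q=1
  k=1: a=3, p=37, q=3
  k=2: a=2, p=86, q=7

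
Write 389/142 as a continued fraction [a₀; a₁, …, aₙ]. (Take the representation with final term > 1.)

[2; 1, 2, 1, 5, 6]

389 = 2*142 + 105
142 = 1*105 + 37
105 = 2*37 + 31
37 = 1*31 + 6
31 = 5*6 + 1
6 = 6*1 + 0  (stop)
So 389/142 = [2; 1, 2, 1, 5, 6].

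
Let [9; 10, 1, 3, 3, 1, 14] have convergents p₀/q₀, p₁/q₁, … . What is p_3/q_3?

391/43

Using pₖ = aₖpₖ₋₁ + pₖ₋₂, qₖ = aₖqₖ₋₁ + qₖ₋₂ (with p₋₁=1, p₋₂=0, q₋₁=0, q₋₂=1):
  k=0: a=9, p=9, q=1
  k=1: a=10, p=91, q=10
  k=2: a=1, p=100, q=11
  k=3: a=3, p=391, q=43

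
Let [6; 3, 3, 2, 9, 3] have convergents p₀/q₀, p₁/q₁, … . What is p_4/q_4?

1368/217

Using pₖ = aₖpₖ₋₁ + pₖ₋₂, qₖ = aₖqₖ₋₁ + qₖ₋₂ (with p₋₁=1, p₋₂=0, q₋₁=0, q₋₂=1):
  k=0: a=6, p=6, q=1
  k=1: a=3, p=19, q=3
  k=2: a=3, p=63, q=10
  k=3: a=2, p=145, q=23
  k=4: a=9, p=1368, q=217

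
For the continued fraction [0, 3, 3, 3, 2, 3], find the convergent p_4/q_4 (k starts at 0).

Using pₖ = aₖpₖ₋₁ + pₖ₋₂, qₖ = aₖqₖ₋₁ + qₖ₋₂ (with p₋₁=1, p₋₂=0, q₋₁=0, q₋₂=1):
  k=0: a=0, p=0, q=1
  k=1: a=3, p=1, q=3
  k=2: a=3, p=3, q=10
  k=3: a=3, p=10, q=33
  k=4: a=2, p=23, q=76

23/76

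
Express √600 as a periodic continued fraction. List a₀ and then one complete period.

a₀ = ⌊√600⌋ = 24.
With m₀=0, d₀=1 and mₖ₊₁ = dₖaₖ − mₖ, dₖ₊₁ = (n − mₖ₊₁²)/dₖ, aₖ₊₁ = ⌊(a₀+mₖ₊₁)/dₖ₊₁⌋:
  k=1: m=24, d=24, a=2
  k=2: m=24, d=1, a=48
d=1 and a=2a₀=48 at k=2, so the next step gives (m, d) = (24, 24) again — its k=1 value — and the period has length 2.

[24; 2, 48]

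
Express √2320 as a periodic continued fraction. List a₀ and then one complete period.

a₀ = ⌊√2320⌋ = 48.

[48; 6, 96]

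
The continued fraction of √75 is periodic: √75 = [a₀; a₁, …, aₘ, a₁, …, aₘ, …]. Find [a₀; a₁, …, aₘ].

[8; 1, 1, 1, 16]

a₀ = ⌊√75⌋ = 8.
With m₀=0, d₀=1 and mₖ₊₁ = dₖaₖ − mₖ, dₖ₊₁ = (n − mₖ₊₁²)/dₖ, aₖ₊₁ = ⌊(a₀+mₖ₊₁)/dₖ₊₁⌋:
  k=1: m=8, d=11, a=1
  k=2: m=3, d=6, a=1
  k=3: m=3, d=11, a=1
  k=4: m=8, d=1, a=16
d=1 and a=2a₀=16 at k=4, so the next step gives (m, d) = (8, 11) again — its k=1 value — and the period has length 4.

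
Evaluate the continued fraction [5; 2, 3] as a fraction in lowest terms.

38/7

Fold from the inside: start with 3/1.
  2 + 1/3 = 7/3
  5 + 3/7 = 38/7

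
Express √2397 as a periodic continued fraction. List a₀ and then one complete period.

a₀ = ⌊√2397⌋ = 48.
With m₀=0, d₀=1 and mₖ₊₁ = dₖaₖ − mₖ, dₖ₊₁ = (n − mₖ₊₁²)/dₖ, aₖ₊₁ = ⌊(a₀+mₖ₊₁)/dₖ₊₁⌋:
  k=1: m=48, d=93, a=1
  k=2: m=45, d=4, a=23
  k=3: m=47, d=47, a=2
  k=4: m=47, d=4, a=23
  k=5: m=45, d=93, a=1
  k=6: m=48, d=1, a=96
d=1 and a=2a₀=96 at k=6, so the next step gives (m, d) = (48, 93) again — its k=1 value — and the period has length 6.

[48; 1, 23, 2, 23, 1, 96]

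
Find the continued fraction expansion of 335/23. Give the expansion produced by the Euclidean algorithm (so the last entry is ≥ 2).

[14; 1, 1, 3, 3]

335 = 14*23 + 13
23 = 1*13 + 10
13 = 1*10 + 3
10 = 3*3 + 1
3 = 3*1 + 0  (stop)
So 335/23 = [14; 1, 1, 3, 3].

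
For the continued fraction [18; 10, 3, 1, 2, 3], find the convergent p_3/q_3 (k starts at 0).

Using pₖ = aₖpₖ₋₁ + pₖ₋₂, qₖ = aₖqₖ₋₁ + qₖ₋₂ (with p₋₁=1, p₋₂=0, q₋₁=0, q₋₂=1):
  k=0: a=18, p=18, q=1
  k=1: a=10, p=181, q=10
  k=2: a=3, p=561, q=31
  k=3: a=1, p=742, q=41

742/41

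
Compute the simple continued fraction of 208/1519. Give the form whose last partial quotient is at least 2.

208 = 0*1519 + 208
1519 = 7*208 + 63
208 = 3*63 + 19
63 = 3*19 + 6
19 = 3*6 + 1
6 = 6*1 + 0  (stop)
So 208/1519 = [0; 7, 3, 3, 3, 6].

[0; 7, 3, 3, 3, 6]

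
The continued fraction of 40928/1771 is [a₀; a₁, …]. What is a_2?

12

40928 = 23·1771 + 195   →  a_0 = 23
1771 = 9·195 + 16   →  a_1 = 9
195 = 12·16 + 3   →  a_2 = 12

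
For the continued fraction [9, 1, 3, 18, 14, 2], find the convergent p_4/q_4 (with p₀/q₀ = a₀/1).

Using pₖ = aₖpₖ₋₁ + pₖ₋₂, qₖ = aₖqₖ₋₁ + qₖ₋₂ (with p₋₁=1, p₋₂=0, q₋₁=0, q₋₂=1):
  k=0: a=9, p=9, q=1
  k=1: a=1, p=10, q=1
  k=2: a=3, p=39, q=4
  k=3: a=18, p=712, q=73
  k=4: a=14, p=10007, q=1026

10007/1026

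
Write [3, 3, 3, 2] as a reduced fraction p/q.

Using pₖ = aₖpₖ₋₁ + pₖ₋₂ and qₖ = aₖqₖ₋₁ + qₖ₋₂:
  k=0: a=3, p=3, q=1
  k=1: a=3, p=10, q=3
  k=2: a=3, p=33, q=10
  k=3: a=2, p=76, q=23

76/23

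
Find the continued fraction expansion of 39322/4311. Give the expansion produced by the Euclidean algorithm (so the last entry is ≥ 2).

[9; 8, 4, 8, 2, 7]

39322 = 9·4311 + 523
4311 = 8·523 + 127
523 = 4·127 + 15
127 = 8·15 + 7
15 = 2·7 + 1
7 = 7·1 + 0  (stop)
So 39322/4311 = [9; 8, 4, 8, 2, 7].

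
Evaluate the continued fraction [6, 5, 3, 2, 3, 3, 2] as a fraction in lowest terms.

Using pₖ = aₖpₖ₋₁ + pₖ₋₂ and qₖ = aₖqₖ₋₁ + qₖ₋₂:
  k=0: a=6, p=6, q=1
  k=1: a=5, p=31, q=5
  k=2: a=3, p=99, q=16
  k=3: a=2, p=229, q=37
  k=4: a=3, p=786, q=127
  k=5: a=3, p=2587, q=418
  k=6: a=2, p=5960, q=963

5960/963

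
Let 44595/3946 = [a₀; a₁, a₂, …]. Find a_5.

44595 = 11·3946 + 1189   →  a_0 = 11
3946 = 3·1189 + 379   →  a_1 = 3
1189 = 3·379 + 52   →  a_2 = 3
379 = 7·52 + 15   →  a_3 = 7
52 = 3·15 + 7   →  a_4 = 3
15 = 2·7 + 1   →  a_5 = 2

2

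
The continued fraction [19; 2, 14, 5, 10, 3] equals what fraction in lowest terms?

Using pₖ = aₖpₖ₋₁ + pₖ₋₂ and qₖ = aₖqₖ₋₁ + qₖ₋₂:
  k=0: a=19, p=19, q=1
  k=1: a=2, p=39, q=2
  k=2: a=14, p=565, q=29
  k=3: a=5, p=2864, q=147
  k=4: a=10, p=29205, q=1499
  k=5: a=3, p=90479, q=4644

90479/4644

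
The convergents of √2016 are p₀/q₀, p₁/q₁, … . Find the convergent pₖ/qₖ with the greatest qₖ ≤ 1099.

40365/899

√2016 = [44; 1, 8, 1, 88, …] (period length 4).
Convergents:
  p_0/q_0 = 44/1
  p_1/q_1 = 45/1
  p_2/q_2 = 404/9
  p_3/q_3 = 449/10
  p_4/q_4 = 39916/889
  p_5/q_5 = 40365/899
  p_6/q_6 = 362836/8081
q_5 = 899 ≤ 1099 < 8081 = q_6, so the answer is 40365/899.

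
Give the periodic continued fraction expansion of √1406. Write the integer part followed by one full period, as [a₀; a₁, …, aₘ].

[37; 2, 74]

a₀ = ⌊√1406⌋ = 37.
With m₀=0, d₀=1 and mₖ₊₁ = dₖaₖ − mₖ, dₖ₊₁ = (n − mₖ₊₁²)/dₖ, aₖ₊₁ = ⌊(a₀+mₖ₊₁)/dₖ₊₁⌋:
  k=1: m=37, d=37, a=2
  k=2: m=37, d=1, a=74
d=1 and a=2a₀=74 at k=2, so the next step gives (m, d) = (37, 37) again — its k=1 value — and the period has length 2.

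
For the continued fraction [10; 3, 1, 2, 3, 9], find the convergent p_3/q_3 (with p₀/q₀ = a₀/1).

Using pₖ = aₖpₖ₋₁ + pₖ₋₂, qₖ = aₖqₖ₋₁ + qₖ₋₂ (with p₋₁=1, p₋₂=0, q₋₁=0, q₋₂=1):
  k=0: a=10, p=10, q=1
  k=1: a=3, p=31, q=3
  k=2: a=1, p=41, q=4
  k=3: a=2, p=113, q=11

113/11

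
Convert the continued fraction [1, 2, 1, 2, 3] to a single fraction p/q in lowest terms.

37/27

Using pₖ = aₖpₖ₋₁ + pₖ₋₂ and qₖ = aₖqₖ₋₁ + qₖ₋₂:
  k=0: a=1, p=1, q=1
  k=1: a=2, p=3, q=2
  k=2: a=1, p=4, q=3
  k=3: a=2, p=11, q=8
  k=4: a=3, p=37, q=27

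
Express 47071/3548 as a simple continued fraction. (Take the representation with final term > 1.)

47071 = 13*3548 + 947
3548 = 3*947 + 707
947 = 1*707 + 240
707 = 2*240 + 227
240 = 1*227 + 13
227 = 17*13 + 6
13 = 2*6 + 1
6 = 6*1 + 0  (stop)
So 47071/3548 = [13; 3, 1, 2, 1, 17, 2, 6].

[13; 3, 1, 2, 1, 17, 2, 6]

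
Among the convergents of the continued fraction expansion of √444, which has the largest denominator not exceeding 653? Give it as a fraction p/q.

12411/589

√444 = [21; 14, 42, …] (period length 2).
Convergents:
  p_0/q_0 = 21/1
  p_1/q_1 = 295/14
  p_2/q_2 = 12411/589
  p_3/q_3 = 174049/8260
q_2 = 589 ≤ 653 < 8260 = q_3, so the answer is 12411/589.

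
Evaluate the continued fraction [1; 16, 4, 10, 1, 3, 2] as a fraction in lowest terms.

Using pₖ = aₖpₖ₋₁ + pₖ₋₂ and qₖ = aₖqₖ₋₁ + qₖ₋₂:
  k=0: a=1, p=1, q=1
  k=1: a=16, p=17, q=16
  k=2: a=4, p=69, q=65
  k=3: a=10, p=707, q=666
  k=4: a=1, p=776, q=731
  k=5: a=3, p=3035, q=2859
  k=6: a=2, p=6846, q=6449

6846/6449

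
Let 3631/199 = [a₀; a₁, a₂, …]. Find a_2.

3631 = 18·199 + 49   →  a_0 = 18
199 = 4·49 + 3   →  a_1 = 4
49 = 16·3 + 1   →  a_2 = 16

16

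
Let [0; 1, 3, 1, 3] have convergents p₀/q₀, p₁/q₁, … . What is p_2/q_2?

Using pₖ = aₖpₖ₋₁ + pₖ₋₂, qₖ = aₖqₖ₋₁ + qₖ₋₂ (with p₋₁=1, p₋₂=0, q₋₁=0, q₋₂=1):
  k=0: a=0, p=0, q=1
  k=1: a=1, p=1, q=1
  k=2: a=3, p=3, q=4

3/4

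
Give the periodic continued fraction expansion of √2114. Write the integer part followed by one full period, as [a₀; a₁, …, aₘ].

a₀ = ⌊√2114⌋ = 45.

[45; 1, 44, 1, 90]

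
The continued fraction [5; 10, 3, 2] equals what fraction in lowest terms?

367/72

Using pₖ = aₖpₖ₋₁ + pₖ₋₂ and qₖ = aₖqₖ₋₁ + qₖ₋₂:
  k=0: a=5, p=5, q=1
  k=1: a=10, p=51, q=10
  k=2: a=3, p=158, q=31
  k=3: a=2, p=367, q=72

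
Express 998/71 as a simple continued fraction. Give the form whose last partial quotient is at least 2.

998 = 14*71 + 4
71 = 17*4 + 3
4 = 1*3 + 1
3 = 3*1 + 0  (stop)
So 998/71 = [14; 17, 1, 3].

[14; 17, 1, 3]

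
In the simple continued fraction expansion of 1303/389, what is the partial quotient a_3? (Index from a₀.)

6

1303 = 3·389 + 136   →  a_0 = 3
389 = 2·136 + 117   →  a_1 = 2
136 = 1·117 + 19   →  a_2 = 1
117 = 6·19 + 3   →  a_3 = 6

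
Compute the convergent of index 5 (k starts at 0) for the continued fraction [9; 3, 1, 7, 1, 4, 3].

1583/171

Using pₖ = aₖpₖ₋₁ + pₖ₋₂, qₖ = aₖqₖ₋₁ + qₖ₋₂ (with p₋₁=1, p₋₂=0, q₋₁=0, q₋₂=1):
  k=0: a=9, p=9, q=1
  k=1: a=3, p=28, q=3
  k=2: a=1, p=37, q=4
  k=3: a=7, p=287, q=31
  k=4: a=1, p=324, q=35
  k=5: a=4, p=1583, q=171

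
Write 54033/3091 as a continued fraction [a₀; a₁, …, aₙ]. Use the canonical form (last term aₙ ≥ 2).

54033 = 17·3091 + 1486
3091 = 2·1486 + 119
1486 = 12·119 + 58
119 = 2·58 + 3
58 = 19·3 + 1
3 = 3·1 + 0  (stop)
So 54033/3091 = [17; 2, 12, 2, 19, 3].

[17; 2, 12, 2, 19, 3]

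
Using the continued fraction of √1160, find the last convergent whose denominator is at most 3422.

39406/1157

√1160 = [34; 17, 68, …] (period length 2).
Convergents:
  p_0/q_0 = 34/1
  p_1/q_1 = 579/17
  p_2/q_2 = 39406/1157
  p_3/q_3 = 670481/19686
q_2 = 1157 ≤ 3422 < 19686 = q_3, so the answer is 39406/1157.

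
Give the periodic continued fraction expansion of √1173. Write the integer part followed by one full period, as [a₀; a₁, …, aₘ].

a₀ = ⌊√1173⌋ = 34.
With m₀=0, d₀=1 and mₖ₊₁ = dₖaₖ − mₖ, dₖ₊₁ = (n − mₖ₊₁²)/dₖ, aₖ₊₁ = ⌊(a₀+mₖ₊₁)/dₖ₊₁⌋:
  k=1: m=34, d=17, a=4
  k=2: m=34, d=1, a=68
d=1 and a=2a₀=68 at k=2, so the next step gives (m, d) = (34, 17) again — its k=1 value — and the period has length 2.

[34; 4, 68]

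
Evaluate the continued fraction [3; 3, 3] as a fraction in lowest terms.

Fold from the inside: start with 3/1.
  3 + 1/3 = 10/3
  3 + 3/10 = 33/10

33/10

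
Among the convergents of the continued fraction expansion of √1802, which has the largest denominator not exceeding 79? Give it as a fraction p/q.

849/20

√1802 = [42; 2, 4, 2, 84, …] (period length 4).
Convergents:
  p_0/q_0 = 42/1
  p_1/q_1 = 85/2
  p_2/q_2 = 382/9
  p_3/q_3 = 849/20
  p_4/q_4 = 71698/1689
q_3 = 20 ≤ 79 < 1689 = q_4, so the answer is 849/20.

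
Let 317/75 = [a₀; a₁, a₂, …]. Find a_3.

317 = 4·75 + 17   →  a_0 = 4
75 = 4·17 + 7   →  a_1 = 4
17 = 2·7 + 3   →  a_2 = 2
7 = 2·3 + 1   →  a_3 = 2

2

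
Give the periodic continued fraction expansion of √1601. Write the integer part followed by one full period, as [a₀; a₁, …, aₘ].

[40; 80]

a₀ = ⌊√1601⌋ = 40.
With m₀=0, d₀=1 and mₖ₊₁ = dₖaₖ − mₖ, dₖ₊₁ = (n − mₖ₊₁²)/dₖ, aₖ₊₁ = ⌊(a₀+mₖ₊₁)/dₖ₊₁⌋:
  k=1: m=40, d=1, a=80
d=1 and a=2a₀=80 at k=1, so the next step gives (m, d) = (40, 1) again — its k=1 value — and the period has length 1.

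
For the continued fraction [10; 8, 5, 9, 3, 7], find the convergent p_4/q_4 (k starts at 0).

11863/1172

Using pₖ = aₖpₖ₋₁ + pₖ₋₂, qₖ = aₖqₖ₋₁ + qₖ₋₂ (with p₋₁=1, p₋₂=0, q₋₁=0, q₋₂=1):
  k=0: a=10, p=10, q=1
  k=1: a=8, p=81, q=8
  k=2: a=5, p=415, q=41
  k=3: a=9, p=3816, q=377
  k=4: a=3, p=11863, q=1172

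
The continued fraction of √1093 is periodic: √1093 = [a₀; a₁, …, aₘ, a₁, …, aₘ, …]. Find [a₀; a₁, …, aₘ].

a₀ = ⌊√1093⌋ = 33.
With m₀=0, d₀=1 and mₖ₊₁ = dₖaₖ − mₖ, dₖ₊₁ = (n − mₖ₊₁²)/dₖ, aₖ₊₁ = ⌊(a₀+mₖ₊₁)/dₖ₊₁⌋:
  k=1: m=33, d=4, a=16
  k=2: m=31, d=33, a=1
  k=3: m=2, d=33, a=1
  k=4: m=31, d=4, a=16
  k=5: m=33, d=1, a=66
d=1 and a=2a₀=66 at k=5, so the next step gives (m, d) = (33, 4) again — its k=1 value — and the period has length 5.

[33; 16, 1, 1, 16, 66]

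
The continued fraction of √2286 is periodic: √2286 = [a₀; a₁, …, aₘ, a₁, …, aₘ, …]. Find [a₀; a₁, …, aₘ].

a₀ = ⌊√2286⌋ = 47.
With m₀=0, d₀=1 and mₖ₊₁ = dₖaₖ − mₖ, dₖ₊₁ = (n − mₖ₊₁²)/dₖ, aₖ₊₁ = ⌊(a₀+mₖ₊₁)/dₖ₊₁⌋:
  k=1: m=47, d=77, a=1
  k=2: m=30, d=18, a=4
  k=3: m=42, d=29, a=3
  k=4: m=45, d=9, a=10
  k=5: m=45, d=29, a=3
  k=6: m=42, d=18, a=4
  k=7: m=30, d=77, a=1
  k=8: m=47, d=1, a=94
d=1 and a=2a₀=94 at k=8, so the next step gives (m, d) = (47, 77) again — its k=1 value — and the period has length 8.

[47; 1, 4, 3, 10, 3, 4, 1, 94]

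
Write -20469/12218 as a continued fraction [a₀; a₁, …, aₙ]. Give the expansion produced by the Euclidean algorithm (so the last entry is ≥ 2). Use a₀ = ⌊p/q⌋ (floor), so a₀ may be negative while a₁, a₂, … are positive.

[-2; 3, 12, 1, 1, 17, 9]

-20469 = -2×12218 + 3967
12218 = 3×3967 + 317
3967 = 12×317 + 163
317 = 1×163 + 154
163 = 1×154 + 9
154 = 17×9 + 1
9 = 9×1 + 0  (stop)
So -20469/12218 = [-2; 3, 12, 1, 1, 17, 9].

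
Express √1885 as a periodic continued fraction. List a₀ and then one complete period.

[43; 2, 2, 2, 86]

a₀ = ⌊√1885⌋ = 43.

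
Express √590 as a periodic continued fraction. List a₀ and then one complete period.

[24; 3, 2, 4, 2, 3, 48]

a₀ = ⌊√590⌋ = 24.
With m₀=0, d₀=1 and mₖ₊₁ = dₖaₖ − mₖ, dₖ₊₁ = (n − mₖ₊₁²)/dₖ, aₖ₊₁ = ⌊(a₀+mₖ₊₁)/dₖ₊₁⌋:
  k=1: m=24, d=14, a=3
  k=2: m=18, d=19, a=2
  k=3: m=20, d=10, a=4
  k=4: m=20, d=19, a=2
  k=5: m=18, d=14, a=3
  k=6: m=24, d=1, a=48
d=1 and a=2a₀=48 at k=6, so the next step gives (m, d) = (24, 14) again — its k=1 value — and the period has length 6.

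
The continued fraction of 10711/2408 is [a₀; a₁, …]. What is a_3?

10711 = 4·2408 + 1079   →  a_0 = 4
2408 = 2·1079 + 250   →  a_1 = 2
1079 = 4·250 + 79   →  a_2 = 4
250 = 3·79 + 13   →  a_3 = 3

3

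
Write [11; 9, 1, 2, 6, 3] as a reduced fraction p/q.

Using pₖ = aₖpₖ₋₁ + pₖ₋₂ and qₖ = aₖqₖ₋₁ + qₖ₋₂:
  k=0: a=11, p=11, q=1
  k=1: a=9, p=100, q=9
  k=2: a=1, p=111, q=10
  k=3: a=2, p=322, q=29
  k=4: a=6, p=2043, q=184
  k=5: a=3, p=6451, q=581

6451/581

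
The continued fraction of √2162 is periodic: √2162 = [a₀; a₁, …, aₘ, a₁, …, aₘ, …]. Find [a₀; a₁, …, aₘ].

[46; 2, 92]

a₀ = ⌊√2162⌋ = 46.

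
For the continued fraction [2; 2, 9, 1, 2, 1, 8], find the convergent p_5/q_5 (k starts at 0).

Using pₖ = aₖpₖ₋₁ + pₖ₋₂, qₖ = aₖqₖ₋₁ + qₖ₋₂ (with p₋₁=1, p₋₂=0, q₋₁=0, q₋₂=1):
  k=0: a=2, p=2, q=1
  k=1: a=2, p=5, q=2
  k=2: a=9, p=47, q=19
  k=3: a=1, p=52, q=21
  k=4: a=2, p=151, q=61
  k=5: a=1, p=203, q=82

203/82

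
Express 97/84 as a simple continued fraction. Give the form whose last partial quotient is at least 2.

[1; 6, 2, 6]

97 = 1·84 + 13
84 = 6·13 + 6
13 = 2·6 + 1
6 = 6·1 + 0  (stop)
So 97/84 = [1; 6, 2, 6].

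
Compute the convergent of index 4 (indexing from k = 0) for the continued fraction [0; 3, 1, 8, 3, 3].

Using pₖ = aₖpₖ₋₁ + pₖ₋₂, qₖ = aₖqₖ₋₁ + qₖ₋₂ (with p₋₁=1, p₋₂=0, q₋₁=0, q₋₂=1):
  k=0: a=0, p=0, q=1
  k=1: a=3, p=1, q=3
  k=2: a=1, p=1, q=4
  k=3: a=8, p=9, q=35
  k=4: a=3, p=28, q=109

28/109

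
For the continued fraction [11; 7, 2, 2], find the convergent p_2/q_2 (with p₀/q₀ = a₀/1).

Using pₖ = aₖpₖ₋₁ + pₖ₋₂, qₖ = aₖqₖ₋₁ + qₖ₋₂ (with p₋₁=1, p₋₂=0, q₋₁=0, q₋₂=1):
  k=0: a=11, p=11, q=1
  k=1: a=7, p=78, q=7
  k=2: a=2, p=167, q=15

167/15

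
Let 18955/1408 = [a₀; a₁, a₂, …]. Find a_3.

18955 = 13·1408 + 651   →  a_0 = 13
1408 = 2·651 + 106   →  a_1 = 2
651 = 6·106 + 15   →  a_2 = 6
106 = 7·15 + 1   →  a_3 = 7

7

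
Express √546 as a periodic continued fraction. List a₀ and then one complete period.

[23; 2, 1, 2, 1, 2, 46]

a₀ = ⌊√546⌋ = 23.
With m₀=0, d₀=1 and mₖ₊₁ = dₖaₖ − mₖ, dₖ₊₁ = (n − mₖ₊₁²)/dₖ, aₖ₊₁ = ⌊(a₀+mₖ₊₁)/dₖ₊₁⌋:
  k=1: m=23, d=17, a=2
  k=2: m=11, d=25, a=1
  k=3: m=14, d=14, a=2
  k=4: m=14, d=25, a=1
  k=5: m=11, d=17, a=2
  k=6: m=23, d=1, a=46
d=1 and a=2a₀=46 at k=6, so the next step gives (m, d) = (23, 17) again — its k=1 value — and the period has length 6.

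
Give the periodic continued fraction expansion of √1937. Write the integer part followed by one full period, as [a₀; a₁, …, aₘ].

a₀ = ⌊√1937⌋ = 44.
With m₀=0, d₀=1 and mₖ₊₁ = dₖaₖ − mₖ, dₖ₊₁ = (n − mₖ₊₁²)/dₖ, aₖ₊₁ = ⌊(a₀+mₖ₊₁)/dₖ₊₁⌋:
  k=1: m=44, d=1, a=88
d=1 and a=2a₀=88 at k=1, so the next step gives (m, d) = (44, 1) again — its k=1 value — and the period has length 1.

[44; 88]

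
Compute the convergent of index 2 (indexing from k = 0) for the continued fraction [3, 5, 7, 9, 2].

115/36

Using pₖ = aₖpₖ₋₁ + pₖ₋₂, qₖ = aₖqₖ₋₁ + qₖ₋₂ (with p₋₁=1, p₋₂=0, q₋₁=0, q₋₂=1):
  k=0: a=3, p=3, q=1
  k=1: a=5, p=16, q=5
  k=2: a=7, p=115, q=36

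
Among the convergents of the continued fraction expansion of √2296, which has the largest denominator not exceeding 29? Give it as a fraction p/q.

√2296 = [47; 1, 10, 1, 94, …] (period length 4).
Convergents:
  p_0/q_0 = 47/1
  p_1/q_1 = 48/1
  p_2/q_2 = 527/11
  p_3/q_3 = 575/12
  p_4/q_4 = 54577/1139
q_3 = 12 ≤ 29 < 1139 = q_4, so the answer is 575/12.

575/12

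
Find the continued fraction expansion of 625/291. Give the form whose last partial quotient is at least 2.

[2; 6, 1, 3, 3, 3]

625 = 2*291 + 43
291 = 6*43 + 33
43 = 1*33 + 10
33 = 3*10 + 3
10 = 3*3 + 1
3 = 3*1 + 0  (stop)
So 625/291 = [2; 6, 1, 3, 3, 3].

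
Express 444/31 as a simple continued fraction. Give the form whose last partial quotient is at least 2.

[14; 3, 10]

444 = 14·31 + 10
31 = 3·10 + 1
10 = 10·1 + 0  (stop)
So 444/31 = [14; 3, 10].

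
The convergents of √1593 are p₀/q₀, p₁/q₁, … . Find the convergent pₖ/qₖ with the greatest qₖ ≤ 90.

√1593 = [39; 1, 10, 2, 2, 2, 10, 1, 78, …] (period length 8).
Convergents:
  p_0/q_0 = 39/1
  p_1/q_1 = 40/1
  p_2/q_2 = 439/11
  p_3/q_3 = 918/23
  p_4/q_4 = 2275/57
  p_5/q_5 = 5468/137
q_4 = 57 ≤ 90 < 137 = q_5, so the answer is 2275/57.

2275/57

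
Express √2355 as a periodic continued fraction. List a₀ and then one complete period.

[48; 1, 1, 8, 3, 8, 1, 1, 96]

a₀ = ⌊√2355⌋ = 48.
With m₀=0, d₀=1 and mₖ₊₁ = dₖaₖ − mₖ, dₖ₊₁ = (n − mₖ₊₁²)/dₖ, aₖ₊₁ = ⌊(a₀+mₖ₊₁)/dₖ₊₁⌋:
  k=1: m=48, d=51, a=1
  k=2: m=3, d=46, a=1
  k=3: m=43, d=11, a=8
  k=4: m=45, d=30, a=3
  k=5: m=45, d=11, a=8
  k=6: m=43, d=46, a=1
  k=7: m=3, d=51, a=1
  k=8: m=48, d=1, a=96
d=1 and a=2a₀=96 at k=8, so the next step gives (m, d) = (48, 51) again — its k=1 value — and the period has length 8.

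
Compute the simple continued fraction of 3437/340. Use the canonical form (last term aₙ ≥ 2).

3437 = 10×340 + 37
340 = 9×37 + 7
37 = 5×7 + 2
7 = 3×2 + 1
2 = 2×1 + 0  (stop)
So 3437/340 = [10; 9, 5, 3, 2].

[10; 9, 5, 3, 2]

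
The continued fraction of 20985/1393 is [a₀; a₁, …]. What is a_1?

15

20985 = 15·1393 + 90   →  a_0 = 15
1393 = 15·90 + 43   →  a_1 = 15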